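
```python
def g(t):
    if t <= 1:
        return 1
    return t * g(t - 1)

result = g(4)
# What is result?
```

g(4) = 4 * 3 * 2 * 1 = 24

Answer: 24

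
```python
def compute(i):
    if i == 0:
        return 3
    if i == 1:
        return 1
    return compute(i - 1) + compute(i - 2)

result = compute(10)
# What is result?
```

Build up from base cases: compute(0)=3, compute(1)=1, compute(2)=4, compute(3)=5, compute(4)=9, compute(5)=14, compute(6)=23, ..., compute(10)=157

Answer: 157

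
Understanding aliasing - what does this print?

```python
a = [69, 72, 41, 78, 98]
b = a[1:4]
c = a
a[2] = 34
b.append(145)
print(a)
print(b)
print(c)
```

Key concept: slice vs alias.
Step by step:
`a = [69, 72, 41, 78, 98]` → a = [69, 72, 41, 78, 98]
`b = a[1:4]` → b = [72, 41, 78]
`c = a` → c = [69, 72, 41, 78, 98] (same object as a)
`a[2] = 34` → a = [69, 72, 34, 78, 98] (same object as c); c = [69, 72, 34, 78, 98] (same object as a)
`b.append(145)` → b = [72, 41, 78, 145]
`print(a)` → prints [69, 72, 34, 78, 98]
`print(b)` → prints [72, 41, 78, 145]
`print(c)` → prints [69, 72, 34, 78, 98]

Answer:
[69, 72, 34, 78, 98]
[72, 41, 78, 145]
[69, 72, 34, 78, 98]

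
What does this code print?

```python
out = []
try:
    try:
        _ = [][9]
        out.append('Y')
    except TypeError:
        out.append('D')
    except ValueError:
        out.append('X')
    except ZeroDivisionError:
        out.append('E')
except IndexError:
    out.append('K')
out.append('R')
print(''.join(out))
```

Execution trace: 'K' (outer except IndexError) → 'R' (after the try/except). Output: KR

Answer: KR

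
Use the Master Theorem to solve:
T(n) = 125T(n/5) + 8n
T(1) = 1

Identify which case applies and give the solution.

a=125, b=5, f(n)=8n. log_5(125) = 3. Since c=1 < 3, Case 1 applies: T(n) = Θ(n^log_b(a)) = O(n^3).

Answer: O(n^3) - Case 1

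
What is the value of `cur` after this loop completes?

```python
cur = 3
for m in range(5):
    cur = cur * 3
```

Multiply by 3, 5 times: 3 * 3^5 = 729
`cur` takes the values: 3 → 9 → 27 → 81 → 243 → 729

Answer: 729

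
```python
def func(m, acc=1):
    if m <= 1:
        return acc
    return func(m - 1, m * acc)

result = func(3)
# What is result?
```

Accumulator trace (n, acc): (3, 1) -> (2, 3) -> (1, 6) -> return 6

Answer: 6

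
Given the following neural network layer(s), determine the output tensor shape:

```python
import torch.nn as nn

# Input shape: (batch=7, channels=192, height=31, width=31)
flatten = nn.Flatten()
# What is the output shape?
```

Input: (7, 192, 31, 31) -> Output: (7, 184512)

Answer: (7, 184512)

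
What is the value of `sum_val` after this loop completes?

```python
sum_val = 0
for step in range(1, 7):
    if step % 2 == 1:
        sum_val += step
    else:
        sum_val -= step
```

Add odd, subtract even
`sum_val` takes the values: 0 → 1 → -1 → 2 → -2 → 3 → -3

Answer: -3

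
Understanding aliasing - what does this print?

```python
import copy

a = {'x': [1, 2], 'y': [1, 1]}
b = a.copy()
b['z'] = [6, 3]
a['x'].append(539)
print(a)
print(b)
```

Key concept: shallow copy of dict with mutable values.
Step by step:
`a = {'x': [1, 2], 'y': [1, 1]}` → a = {'x': [1, 2], 'y': [1, 1]}
`b = a.copy()` → b = {'x': [1, 2], 'y': [1, 1]}
`b['z'] = [6, 3]` → b = {'x': [1, 2], 'y': [1, 1], 'z': [6, 3]}
`a['x'].append(539)` → a = {'x': [1, 2, 539], 'y': [1, 1]}; b = {'x': [1, 2, 539], 'y': [1, 1], 'z': [6, 3]}
`print(a)` → prints {'x': [1, 2, 539], 'y': [1, 1]}
`print(b)` → prints {'x': [1, 2, 539], 'y': [1, 1], 'z': [6, 3]}

Answer:
{'x': [1, 2, 539], 'y': [1, 1]}
{'x': [1, 2, 539], 'y': [1, 1], 'z': [6, 3]}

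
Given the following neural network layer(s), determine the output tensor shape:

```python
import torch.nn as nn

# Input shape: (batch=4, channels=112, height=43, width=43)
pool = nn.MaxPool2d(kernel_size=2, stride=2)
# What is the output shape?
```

Input: (4, 112, 43, 43) -> Output: (4, 112, 21, 21)

Answer: (4, 112, 21, 21)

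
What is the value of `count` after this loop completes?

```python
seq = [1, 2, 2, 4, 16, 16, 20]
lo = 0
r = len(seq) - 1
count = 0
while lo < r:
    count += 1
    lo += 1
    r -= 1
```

Iterations until pointers meet (list length 7)
`count` takes the values: 0 → 1 → 2 → 3

Answer: 3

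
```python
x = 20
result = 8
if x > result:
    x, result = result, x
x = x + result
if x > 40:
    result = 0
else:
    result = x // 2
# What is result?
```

Trace:
`x = 20` → x = 20
`result = 8` → result = 8
`if x > result: ...` → x > result is True → x = 8; result = 20
`x = x + result` → x = 28
`if x > 40: ...` → x > 40 is False, take else branch → result = 14
So result = 14

Answer: 14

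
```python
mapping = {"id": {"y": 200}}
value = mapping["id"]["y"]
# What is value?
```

Trace:
`mapping = {"id": {"y": 200}}` → mapping = {'id': {'y': 200}}
`value = mapping["id"]["y"]` → value = 200
So value = 200

Answer: 200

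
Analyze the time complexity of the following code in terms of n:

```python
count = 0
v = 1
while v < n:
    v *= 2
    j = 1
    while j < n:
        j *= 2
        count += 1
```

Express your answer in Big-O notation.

Each loop level contributes: log n × log n. Multiplying the contributions gives O(log² n).

Answer: O(log² n)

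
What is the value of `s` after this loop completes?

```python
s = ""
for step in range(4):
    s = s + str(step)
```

Concatenate digits 0 to 3
`s` takes the values: "" → "0" → "01" → "012" → "0123"

Answer: "0123"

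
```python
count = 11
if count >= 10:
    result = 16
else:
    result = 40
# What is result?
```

Trace:
`count = 11` → count = 11
`if count >= 10: ...` → count >= 10 is True → result = 16
So result = 16

Answer: 16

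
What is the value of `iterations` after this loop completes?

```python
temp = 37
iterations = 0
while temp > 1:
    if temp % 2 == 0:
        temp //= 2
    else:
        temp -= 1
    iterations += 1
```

Steps to reduce 37 to 1
`iterations` takes the values: 0 → 1 → 2 → 3 → 4 → 5 → 6 → 7

Answer: 7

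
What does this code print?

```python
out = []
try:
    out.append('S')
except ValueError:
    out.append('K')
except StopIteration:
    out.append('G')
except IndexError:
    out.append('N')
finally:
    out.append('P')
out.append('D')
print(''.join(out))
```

Execution trace: 'S' (try body, no exception) → 'P' (finally) → 'D' (after the try/except). Output: SPD

Answer: SPD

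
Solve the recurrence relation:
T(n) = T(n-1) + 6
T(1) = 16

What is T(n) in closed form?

Unrolling: T(n) = T(1) + 6·(n-1) = 16 + 6(n-1) = 6n + 10.

Answer: T(n) = 6n + 10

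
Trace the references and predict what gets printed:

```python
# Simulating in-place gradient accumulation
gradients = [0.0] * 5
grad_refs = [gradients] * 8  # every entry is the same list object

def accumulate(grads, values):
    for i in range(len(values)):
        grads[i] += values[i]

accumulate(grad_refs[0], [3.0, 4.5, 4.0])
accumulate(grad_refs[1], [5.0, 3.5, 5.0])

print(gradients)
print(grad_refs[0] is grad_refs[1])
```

Key concept: gradient accumulation aliasing.
Step by step:
`gradients = [0.0] * 5` → gradients = [0.0, 0.0, 0.0, 0.0, 0.0]
`grad_refs = [gradients] * 8` → grad_refs = [[0.0, 0.0, 0.0, 0.0, 0.0], [0.0, 0.0, 0.0, 0.0, 0.0], [0.0, 0.0, 0.0, 0.0, 0.0], [0.0, 0.0, 0.0, 0.0, 0.0], [0.0, 0.0, 0.0, 0.0, 0.0], [0.0, 0.0, 0.0, 0.0, 0.0], [0.0, 0.0, 0.0, 0.0, 0.0], [0.0, 0.0, 0.0, 0.0, 0.0]]
`accumulate(grad_refs[0], [3.0, 4.5, 4.0])` → gradients = [3.0, 4.5, 4.0, 0.0, 0.0]; grad_refs = [[3.0, 4.5, 4.0, 0.0, 0.0], [3.0, 4.5, 4.0, 0.0, 0.0], [3.0, 4.5, 4.0, 0.0, 0.0], [3.0, 4.5, 4.0, 0.0, 0.0], [3.0, 4.5, 4.0, 0.0, 0.0], [3.0, 4.5, 4.0, 0.0, 0.0], [3.0, 4.5, 4.0, 0.0, 0.0], [3.0, 4.5, 4.0, 0.0, 0.0]]
`accumulate(grad_refs[1], [5.0, 3.5, 5.0])` → gradients = [8.0, 8.0, 9.0, 0.0, 0.0]; grad_refs = [[8.0, 8.0, 9.0, 0.0, 0.0], [8.0, 8.0, 9.0, 0.0, 0.0], [8.0, 8.0, 9.0, 0.0, 0.0], [8.0, 8.0, 9.0, 0.0, 0.0], [8.0, 8.0, 9.0, 0.0, 0.0], [8.0, 8.0, 9.0, 0.0, 0.0], [8.0, 8.0, 9.0, 0.0, 0.0], [8.0, 8.0, 9.0, 0.0, 0.0]]
`print(gradients)` → prints [8.0, 8.0, 9.0, 0.0, 0.0]
`print(grad_refs[0] is grad_refs[1])` → prints True

Answer:
[8.0, 8.0, 9.0, 0.0, 0.0]
True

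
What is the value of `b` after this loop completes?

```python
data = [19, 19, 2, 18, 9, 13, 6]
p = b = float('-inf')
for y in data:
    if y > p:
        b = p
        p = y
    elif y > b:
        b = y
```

Second largest (with repeats) in [19, 19, 2, 18, 9, 13, 6]
`b` takes the values: -inf → 19

Answer: 19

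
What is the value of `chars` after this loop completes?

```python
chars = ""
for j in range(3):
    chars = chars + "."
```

Repeat '.' 3 times
`chars` takes the values: "" → "." → ".." → "..."

Answer: "..."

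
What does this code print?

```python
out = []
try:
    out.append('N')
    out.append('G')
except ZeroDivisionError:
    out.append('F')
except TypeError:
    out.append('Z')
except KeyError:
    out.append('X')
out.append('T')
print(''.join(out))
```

Execution trace: 'N' (try body) → 'G' (try body, no exception) → 'T' (after the try/except). Output: NGT

Answer: NGT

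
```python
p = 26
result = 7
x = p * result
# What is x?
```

Trace:
`p = 26` → p = 26
`result = 7` → result = 7
`x = p * result` → x = 182
So x = 182

Answer: 182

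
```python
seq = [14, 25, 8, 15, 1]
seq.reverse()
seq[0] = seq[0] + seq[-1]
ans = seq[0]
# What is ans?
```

Trace:
`seq = [14, 25, 8, 15, 1]` → seq = [14, 25, 8, 15, 1]
`seq.reverse()` → seq = [1, 15, 8, 25, 14]
`seq[0] = seq[0] + seq[-1]` → seq = [15, 15, 8, 25, 14]
`ans = seq[0]` → ans = 15
So ans = 15

Answer: 15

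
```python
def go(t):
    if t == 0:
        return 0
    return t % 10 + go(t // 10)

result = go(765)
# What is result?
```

Sum of digits of 765: 5 + 6 + 7 = 18

Answer: 18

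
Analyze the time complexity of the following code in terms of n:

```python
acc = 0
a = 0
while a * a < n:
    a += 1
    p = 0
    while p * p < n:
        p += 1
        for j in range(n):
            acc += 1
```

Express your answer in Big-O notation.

Each loop level contributes: √n × √n × n. Multiplying the contributions gives O(n^2).

Answer: O(n^2)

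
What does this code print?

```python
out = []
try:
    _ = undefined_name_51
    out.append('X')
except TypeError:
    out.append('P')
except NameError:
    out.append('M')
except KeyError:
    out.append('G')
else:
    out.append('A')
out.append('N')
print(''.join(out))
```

Execution trace: 'M' (except NameError) → 'N' (after the try/except). Output: MN

Answer: MN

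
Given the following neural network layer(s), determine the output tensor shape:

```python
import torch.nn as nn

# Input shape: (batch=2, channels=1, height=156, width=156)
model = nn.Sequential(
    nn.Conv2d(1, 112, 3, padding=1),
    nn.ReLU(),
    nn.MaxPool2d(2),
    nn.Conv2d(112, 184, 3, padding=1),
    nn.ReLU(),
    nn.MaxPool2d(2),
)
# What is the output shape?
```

Input: (2, 1, 156, 156) -> after first Conv2d: (2, 112, 156, 156) -> after first MaxPool2d: (2, 112, 78, 78) -> after second Conv2d: (2, 184, 78, 78) -> Output: (2, 184, 39, 39)

Answer: (2, 184, 39, 39)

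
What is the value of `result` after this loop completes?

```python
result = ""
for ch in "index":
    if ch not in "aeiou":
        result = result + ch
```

Remove vowels from 'index'
`result` takes the values: "" → "n" → "nd" → "ndx"

Answer: "ndx"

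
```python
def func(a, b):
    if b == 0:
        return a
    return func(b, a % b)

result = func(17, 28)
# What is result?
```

func(17, 28) -> func(28, 17) -> func(17, 11) -> func(11, 6) -> func(6, 5) -> func(5, 1) -> func(1, 0) -> 1

Answer: 1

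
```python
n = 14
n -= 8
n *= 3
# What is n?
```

Trace:
`n = 14` → n = 14
`n -= 8` → n = 6
`n *= 3` → n = 18
So n = 18

Answer: 18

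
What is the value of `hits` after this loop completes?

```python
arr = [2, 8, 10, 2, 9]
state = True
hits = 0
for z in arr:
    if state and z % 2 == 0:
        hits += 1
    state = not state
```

Count even values at even positions
`hits` takes the values: 0 → 1 → 2

Answer: 2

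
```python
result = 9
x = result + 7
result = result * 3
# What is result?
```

Trace:
`result = 9` → result = 9
`x = result + 7` → x = 16
`result = result * 3` → result = 27
So result = 27

Answer: 27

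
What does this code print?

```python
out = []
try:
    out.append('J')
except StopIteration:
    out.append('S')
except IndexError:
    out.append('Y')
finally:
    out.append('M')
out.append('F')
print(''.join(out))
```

Execution trace: 'J' (try body, no exception) → 'M' (finally) → 'F' (after the try/except). Output: JMF

Answer: JMF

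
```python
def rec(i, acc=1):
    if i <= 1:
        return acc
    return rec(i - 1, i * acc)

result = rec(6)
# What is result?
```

Accumulator trace (n, acc): (6, 1) -> (5, 6) -> (4, 30) -> (3, 120) -> (2, 360) -> (1, 720) -> return 720

Answer: 720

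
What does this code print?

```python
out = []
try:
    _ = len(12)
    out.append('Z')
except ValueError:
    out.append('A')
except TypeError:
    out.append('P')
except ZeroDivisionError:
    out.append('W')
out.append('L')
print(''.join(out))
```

Execution trace: 'P' (except TypeError) → 'L' (after the try/except). Output: PL

Answer: PL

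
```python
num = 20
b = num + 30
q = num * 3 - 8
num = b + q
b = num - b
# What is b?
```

Trace:
`num = 20` → num = 20
`b = num + 30` → b = 50
`q = num * 3 - 8` → q = 52
`num = b + q` → num = 102
`b = num - b` → b = 52
So b = 52

Answer: 52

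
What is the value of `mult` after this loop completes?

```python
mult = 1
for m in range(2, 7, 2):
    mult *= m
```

Product of even numbers 2 to 6
`mult` takes the values: 1 → 2 → 8 → 48

Answer: 48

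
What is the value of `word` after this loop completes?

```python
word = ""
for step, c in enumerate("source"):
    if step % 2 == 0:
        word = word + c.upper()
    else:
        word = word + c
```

Uppercase even positions in 'source'
`word` takes the values: "" → "S" → "So" → "SoU" → "SoUr" → "SoUrC" → "SoUrCe"

Answer: "SoUrCe"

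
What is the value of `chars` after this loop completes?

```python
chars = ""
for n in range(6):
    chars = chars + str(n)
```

Concatenate digits 0 to 5
`chars` takes the values: "" → "0" → "01" → "012" → "0123" → "01234" → "012345"

Answer: "012345"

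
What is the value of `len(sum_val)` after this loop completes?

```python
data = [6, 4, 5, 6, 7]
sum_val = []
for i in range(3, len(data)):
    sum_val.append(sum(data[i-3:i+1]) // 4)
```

Number of 4-element averages
`sum_val` takes the values: [] → [5] → [5, 5]
So `len(sum_val)` = 2

Answer: 2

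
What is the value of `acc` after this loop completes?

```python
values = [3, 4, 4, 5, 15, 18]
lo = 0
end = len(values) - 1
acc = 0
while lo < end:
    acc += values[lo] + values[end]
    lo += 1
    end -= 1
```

Sum of pairs from ends
`acc` takes the values: 0 → 21 → 40 → 49

Answer: 49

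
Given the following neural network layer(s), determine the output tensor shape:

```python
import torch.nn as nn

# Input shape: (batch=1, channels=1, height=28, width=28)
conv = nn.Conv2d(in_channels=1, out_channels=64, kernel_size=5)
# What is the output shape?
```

Input: (1, 1, 28, 28) -> Output: (1, 64, 24, 24)

Answer: (1, 64, 24, 24)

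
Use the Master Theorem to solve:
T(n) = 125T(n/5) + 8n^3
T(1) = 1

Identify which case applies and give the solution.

a=125, b=5, f(n)=8n^3. log_5(125) = 3. Since c=3 = 3, Case 2 applies: T(n) = Θ(n^log_b(a) · log n) = O(n^3 log n).

Answer: O(n^3 log n) - Case 2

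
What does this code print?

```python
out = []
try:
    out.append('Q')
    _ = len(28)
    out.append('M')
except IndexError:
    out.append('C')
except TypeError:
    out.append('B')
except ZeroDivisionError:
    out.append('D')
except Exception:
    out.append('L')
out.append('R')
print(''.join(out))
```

Execution trace: 'Q' (try body) → 'B' (except TypeError) → 'R' (after the try/except). Output: QBR

Answer: QBR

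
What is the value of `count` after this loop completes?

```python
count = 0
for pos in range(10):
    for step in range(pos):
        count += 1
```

Triangle number: 0+1+2+...+9
`count` takes the values: 0 → 1 → 2 → 3 → 4 → 5 → 6 → 7 → 8 → 9 → 10 → 11 → 12 → 13 → 14 → 15 → 16 → 17 → 18 → 19 → 20 → 21 → 22 → 23 → 24 → 25 → 26 → 27 → 28 → 29 → … → 41 → 42 → 43 → 44 → 45

Answer: 45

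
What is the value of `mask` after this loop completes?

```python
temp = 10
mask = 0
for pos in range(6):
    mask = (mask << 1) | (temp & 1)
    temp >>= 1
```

Reverse lowest 6 bits of 10
`mask` takes the values: 0 → 1 → 2 → 5 → 10 → 20

Answer: 20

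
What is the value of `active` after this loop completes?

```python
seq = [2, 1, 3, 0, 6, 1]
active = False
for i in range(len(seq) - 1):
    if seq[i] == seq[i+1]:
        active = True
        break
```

Check consecutive duplicates in [2, 1, 3, 0, 6, 1]
`active` takes the values: False

Answer: False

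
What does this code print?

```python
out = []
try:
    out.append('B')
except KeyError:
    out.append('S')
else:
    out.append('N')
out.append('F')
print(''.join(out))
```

Execution trace: 'B' (try body, no exception) → 'N' (else) → 'F' (after the try/except). Output: BNF

Answer: BNF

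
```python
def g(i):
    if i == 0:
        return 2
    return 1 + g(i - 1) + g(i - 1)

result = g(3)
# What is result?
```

g(i) = 1 + 2·g(i-1), g(0)=2. Closed form: (2+1)·2^3 - 1 = 23.

Answer: 23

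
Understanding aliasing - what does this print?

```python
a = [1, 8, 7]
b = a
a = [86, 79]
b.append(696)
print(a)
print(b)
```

Key concept: rebinding vs mutation: a is rebound to a new list, b still points at the original.
Step by step:
`a = [1, 8, 7]` → a = [1, 8, 7]
`b = a` → b = [1, 8, 7] (same object as a)
`a = [86, 79]` → a = [86, 79]
`b.append(696)` → b = [1, 8, 7, 696]
`print(a)` → prints [86, 79]
`print(b)` → prints [1, 8, 7, 696]

Answer:
[86, 79]
[1, 8, 7, 696]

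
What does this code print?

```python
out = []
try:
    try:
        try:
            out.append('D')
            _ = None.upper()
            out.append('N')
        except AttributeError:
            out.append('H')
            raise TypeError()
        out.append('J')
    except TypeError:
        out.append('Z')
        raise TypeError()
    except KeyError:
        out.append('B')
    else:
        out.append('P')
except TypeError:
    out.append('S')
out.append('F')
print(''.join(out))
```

Execution trace: 'D' (inner try body) → 'H' (inner except AttributeError) → 'Z' (except TypeError) → 'S' (outer except TypeError) → 'F' (after the try/except). Output: DHZSF

Answer: DHZSF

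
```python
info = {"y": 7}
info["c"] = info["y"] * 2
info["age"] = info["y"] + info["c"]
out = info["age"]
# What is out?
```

Trace:
`info = {"y": 7}` → info = {'y': 7}
`info["c"] = info["y"] * 2` → info = {'y': 7, 'c': 14}
`info["age"] = info["y"] + info["c"]` → info = {'y': 7, 'c': 14, 'age': 21}
`out = info["age"]` → out = 21
So out = 21

Answer: 21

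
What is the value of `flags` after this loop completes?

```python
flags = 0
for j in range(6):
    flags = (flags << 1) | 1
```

Build 6 consecutive 1-bits: 0b111111
`flags` takes the values: 0 → 1 → 3 → 7 → 15 → 31 → 63

Answer: 63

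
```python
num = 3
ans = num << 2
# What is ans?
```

Trace:
`num = 3` → num = 3
`ans = num << 2` → ans = 12
So ans = 12

Answer: 12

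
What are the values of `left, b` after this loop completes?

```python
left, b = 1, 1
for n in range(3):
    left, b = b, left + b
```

Fibonacci: after 3 iterations
`left, b` takes the values: (1, 1) → (1, 2) → (2, 3) → (3, 5)

Answer: 3, 5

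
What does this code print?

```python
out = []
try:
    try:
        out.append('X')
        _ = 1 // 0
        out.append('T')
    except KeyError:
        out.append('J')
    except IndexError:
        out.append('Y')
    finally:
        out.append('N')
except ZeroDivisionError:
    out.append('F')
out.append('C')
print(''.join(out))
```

Execution trace: 'X' (try body) → 'N' (finally) → 'F' (outer except ZeroDivisionError) → 'C' (after the try/except). Output: XNFC

Answer: XNFC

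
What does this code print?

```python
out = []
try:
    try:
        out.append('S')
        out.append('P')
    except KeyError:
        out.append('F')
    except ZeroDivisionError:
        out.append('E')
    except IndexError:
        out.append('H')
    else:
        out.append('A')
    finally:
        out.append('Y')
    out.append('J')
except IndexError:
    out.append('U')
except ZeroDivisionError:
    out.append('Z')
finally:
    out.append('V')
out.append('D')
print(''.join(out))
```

Execution trace: 'S' (inner try body) → 'P' (inner try body, no exception) → 'A' (inner else) → 'Y' (inner finally) → 'J' (try body, no exception) → 'V' (finally) → 'D' (after the try/except). Output: SPAYJVD

Answer: SPAYJVD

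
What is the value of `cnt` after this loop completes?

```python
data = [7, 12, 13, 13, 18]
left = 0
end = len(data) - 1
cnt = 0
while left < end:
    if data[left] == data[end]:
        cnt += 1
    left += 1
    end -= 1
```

Count matching pairs from ends
`cnt` takes the values: 0

Answer: 0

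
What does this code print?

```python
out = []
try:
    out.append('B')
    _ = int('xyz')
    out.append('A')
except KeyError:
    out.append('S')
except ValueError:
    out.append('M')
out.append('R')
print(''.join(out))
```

Execution trace: 'B' (try body) → 'M' (except ValueError) → 'R' (after the try/except). Output: BMR

Answer: BMR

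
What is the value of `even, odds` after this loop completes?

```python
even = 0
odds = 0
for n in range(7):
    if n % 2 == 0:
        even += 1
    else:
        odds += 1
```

Count evens and odds in range(7)
`even, odds` takes the values: (0, 0) → (1, 0) → (1, 1) → (2, 1) → (2, 2) → (3, 2) → (3, 3) → (4, 3)

Answer: 4, 3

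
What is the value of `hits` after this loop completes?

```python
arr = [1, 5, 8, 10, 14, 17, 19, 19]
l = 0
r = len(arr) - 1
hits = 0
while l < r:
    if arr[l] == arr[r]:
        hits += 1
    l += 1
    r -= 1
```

Count matching pairs from ends
`hits` takes the values: 0

Answer: 0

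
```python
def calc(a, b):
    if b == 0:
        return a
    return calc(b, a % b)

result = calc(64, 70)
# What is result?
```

calc(64, 70) -> calc(70, 64) -> calc(64, 6) -> calc(6, 4) -> calc(4, 2) -> calc(2, 0) -> 2

Answer: 2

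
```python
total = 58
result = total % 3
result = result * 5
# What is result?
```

Trace:
`total = 58` → total = 58
`result = total % 3` → result = 1
`result = result * 5` → result = 5
So result = 5

Answer: 5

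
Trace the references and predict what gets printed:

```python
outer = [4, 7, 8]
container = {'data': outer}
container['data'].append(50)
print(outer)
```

Key concept: dict holds reference to list.
Step by step:
`outer = [4, 7, 8]` → outer = [4, 7, 8]
`container = {'data': outer}` → container = {'data': [4, 7, 8]}
`container['data'].append(50)` → outer = [4, 7, 8, 50]; container = {'data': [4, 7, 8, 50]}
`print(outer)` → prints [4, 7, 8, 50]

Answer: [4, 7, 8, 50]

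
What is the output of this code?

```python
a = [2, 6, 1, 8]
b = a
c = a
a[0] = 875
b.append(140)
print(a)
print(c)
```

Key concept: multiple aliases.
Step by step:
`a = [2, 6, 1, 8]` → a = [2, 6, 1, 8]
`b = a` → b = [2, 6, 1, 8] (same object as a)
`c = a` → c = [2, 6, 1, 8] (same object as a, b)
`a[0] = 875` → a = [875, 6, 1, 8] (same object as b, c); b = [875, 6, 1, 8] (same object as a, c); c = [875, 6, 1, 8] (same object as a, b)
`b.append(140)` → a = [875, 6, 1, 8, 140] (same object as b, c); b = [875, 6, 1, 8, 140] (same object as a, c); c = [875, 6, 1, 8, 140] (same object as a, b)
`print(a)` → prints [875, 6, 1, 8, 140]
`print(c)` → prints [875, 6, 1, 8, 140]

Answer:
[875, 6, 1, 8, 140]
[875, 6, 1, 8, 140]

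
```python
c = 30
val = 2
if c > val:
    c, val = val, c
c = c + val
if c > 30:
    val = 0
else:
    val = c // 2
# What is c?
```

Trace:
`c = 30` → c = 30
`val = 2` → val = 2
`if c > val: ...` → c > val is True → c = 2; val = 30
`c = c + val` → c = 32
`if c > 30: ...` → c > 30 is True → val = 0
So c = 32

Answer: 32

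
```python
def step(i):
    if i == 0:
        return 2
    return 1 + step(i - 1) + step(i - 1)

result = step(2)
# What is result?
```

step(i) = 1 + 2·step(i-1), step(0)=2. Closed form: (2+1)·2^2 - 1 = 11.

Answer: 11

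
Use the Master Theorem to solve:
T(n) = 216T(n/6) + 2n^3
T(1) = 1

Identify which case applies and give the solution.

a=216, b=6, f(n)=2n^3. log_6(216) = 3. Since c=3 = 3, Case 2 applies: T(n) = Θ(n^log_b(a) · log n) = O(n^3 log n).

Answer: O(n^3 log n) - Case 2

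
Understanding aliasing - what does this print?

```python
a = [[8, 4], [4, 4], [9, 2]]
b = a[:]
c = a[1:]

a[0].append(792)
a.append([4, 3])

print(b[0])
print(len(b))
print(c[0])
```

Key concept: slice with nested mutation.
Step by step:
`a = [[8, 4], [4, 4], [9, 2]]` → a = [[8, 4], [4, 4], [9, 2]]
`b = a[:]` → b = [[8, 4], [4, 4], [9, 2]]
`c = a[1:]` → c = [[4, 4], [9, 2]]
`a[0].append(792)` → a = [[8, 4, 792], [4, 4], [9, 2]]; b = [[8, 4, 792], [4, 4], [9, 2]]
`a.append([4, 3])` → a = [[8, 4, 792], [4, 4], [9, 2], [4, 3]]
`print(b[0])` → prints [8, 4, 792]
`print(len(b))` → prints 3
`print(c[0])` → prints [4, 4]

Answer:
[8, 4, 792]
3
[4, 4]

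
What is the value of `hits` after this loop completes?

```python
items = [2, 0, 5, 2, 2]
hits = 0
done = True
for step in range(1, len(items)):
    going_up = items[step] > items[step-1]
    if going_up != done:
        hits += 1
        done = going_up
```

Count direction changes in [2, 0, 5, 2, 2]
`hits` takes the values: 0 → 1 → 2 → 3

Answer: 3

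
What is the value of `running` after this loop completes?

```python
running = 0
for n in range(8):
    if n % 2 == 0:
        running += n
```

Sum of even numbers 0 to 7
`running` takes the values: 0 → 2 → 6 → 12

Answer: 12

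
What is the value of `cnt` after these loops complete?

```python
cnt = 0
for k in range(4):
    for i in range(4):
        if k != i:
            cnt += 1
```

4² - 4 (exclude diagonal)
`cnt` takes the values: 0 → 1 → 2 → 3 → 4 → 5 → 6 → 7 → 8 → 9 → 10 → 11 → 12

Answer: 12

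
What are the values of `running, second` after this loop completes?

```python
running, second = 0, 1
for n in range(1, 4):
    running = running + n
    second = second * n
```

Sum and factorial of 1 to 3
`running, second` takes the values: (0, 1) → (1, 1) → (3, 1) → (3, 2) → (6, 2) → (6, 6)

Answer: 6, 6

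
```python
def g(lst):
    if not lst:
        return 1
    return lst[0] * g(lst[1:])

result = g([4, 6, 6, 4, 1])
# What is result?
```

Product over [4, 6, 6, 4, 1] = 4 * 6 * 6 * 4 * 1 = 576

Answer: 576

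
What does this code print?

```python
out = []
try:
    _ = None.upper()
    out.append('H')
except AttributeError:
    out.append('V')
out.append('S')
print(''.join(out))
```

Execution trace: 'V' (except AttributeError) → 'S' (after the try/except). Output: VS

Answer: VS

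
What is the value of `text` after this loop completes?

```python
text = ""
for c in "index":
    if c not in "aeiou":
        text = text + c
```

Remove vowels from 'index'
`text` takes the values: "" → "n" → "nd" → "ndx"

Answer: "ndx"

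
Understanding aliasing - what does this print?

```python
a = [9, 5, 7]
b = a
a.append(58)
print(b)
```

Key concept: basic list aliasing.
Step by step:
`a = [9, 5, 7]` → a = [9, 5, 7]
`b = a` → b = [9, 5, 7] (same object as a)
`a.append(58)` → a = [9, 5, 7, 58] (same object as b); b = [9, 5, 7, 58] (same object as a)
`print(b)` → prints [9, 5, 7, 58]

Answer: [9, 5, 7, 58]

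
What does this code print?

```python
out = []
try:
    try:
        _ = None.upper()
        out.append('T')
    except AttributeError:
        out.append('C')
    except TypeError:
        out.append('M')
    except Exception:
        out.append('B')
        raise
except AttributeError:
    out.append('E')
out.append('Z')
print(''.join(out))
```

Execution trace: 'C' (inner except AttributeError) → 'Z' (after the try/except). Output: CZ

Answer: CZ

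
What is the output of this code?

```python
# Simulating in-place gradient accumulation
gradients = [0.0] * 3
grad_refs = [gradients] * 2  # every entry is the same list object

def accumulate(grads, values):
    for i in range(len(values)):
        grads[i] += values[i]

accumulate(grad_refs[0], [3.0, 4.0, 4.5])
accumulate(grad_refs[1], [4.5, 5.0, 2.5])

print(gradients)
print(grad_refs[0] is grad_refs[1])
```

Key concept: gradient accumulation aliasing.
Step by step:
`gradients = [0.0] * 3` → gradients = [0.0, 0.0, 0.0]
`grad_refs = [gradients] * 2` → grad_refs = [[0.0, 0.0, 0.0], [0.0, 0.0, 0.0]]
`accumulate(grad_refs[0], [3.0, 4.0, 4.5])` → gradients = [3.0, 4.0, 4.5]; grad_refs = [[3.0, 4.0, 4.5], [3.0, 4.0, 4.5]]
`accumulate(grad_refs[1], [4.5, 5.0, 2.5])` → gradients = [7.5, 9.0, 7.0]; grad_refs = [[7.5, 9.0, 7.0], [7.5, 9.0, 7.0]]
`print(gradients)` → prints [7.5, 9.0, 7.0]
`print(grad_refs[0] is grad_refs[1])` → prints True

Answer:
[7.5, 9.0, 7.0]
True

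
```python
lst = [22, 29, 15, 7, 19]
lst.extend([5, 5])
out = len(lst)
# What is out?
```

Trace:
`lst = [22, 29, 15, 7, 19]` → lst = [22, 29, 15, 7, 19]
`lst.extend([5, 5])` → lst = [22, 29, 15, 7, 19, 5, 5]
`out = len(lst)` → out = 7
So out = 7

Answer: 7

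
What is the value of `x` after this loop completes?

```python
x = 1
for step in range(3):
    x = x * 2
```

Multiply by 2, 3 times: 1 * 2^3 = 8
`x` takes the values: 1 → 2 → 4 → 8

Answer: 8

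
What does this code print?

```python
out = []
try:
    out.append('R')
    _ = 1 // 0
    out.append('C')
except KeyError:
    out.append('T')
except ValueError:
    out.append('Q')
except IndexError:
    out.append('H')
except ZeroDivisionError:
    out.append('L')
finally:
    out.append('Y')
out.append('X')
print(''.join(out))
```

Execution trace: 'R' (try body) → 'L' (except ZeroDivisionError) → 'Y' (finally) → 'X' (after the try/except). Output: RLYX

Answer: RLYX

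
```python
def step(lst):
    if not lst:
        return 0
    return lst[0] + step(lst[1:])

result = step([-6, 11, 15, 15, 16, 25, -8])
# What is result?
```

(-6) + 11 + 15 + 15 + 16 + 25 + (-8) + 0 = 68

Answer: 68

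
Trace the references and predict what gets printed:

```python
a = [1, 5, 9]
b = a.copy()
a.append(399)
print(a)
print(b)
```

Key concept: list.copy() creates independent copy.
Step by step:
`a = [1, 5, 9]` → a = [1, 5, 9]
`b = a.copy()` → b = [1, 5, 9]
`a.append(399)` → a = [1, 5, 9, 399]
`print(a)` → prints [1, 5, 9, 399]
`print(b)` → prints [1, 5, 9]

Answer:
[1, 5, 9, 399]
[1, 5, 9]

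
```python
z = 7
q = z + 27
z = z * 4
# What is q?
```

Trace:
`z = 7` → z = 7
`q = z + 27` → q = 34
`z = z * 4` → z = 28
So q = 34

Answer: 34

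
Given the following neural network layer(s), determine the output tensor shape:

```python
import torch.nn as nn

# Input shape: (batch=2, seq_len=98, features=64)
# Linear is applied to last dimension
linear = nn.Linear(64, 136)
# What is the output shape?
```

Input: (2, 98, 64) -> Output: (2, 98, 136)

Answer: (2, 98, 136)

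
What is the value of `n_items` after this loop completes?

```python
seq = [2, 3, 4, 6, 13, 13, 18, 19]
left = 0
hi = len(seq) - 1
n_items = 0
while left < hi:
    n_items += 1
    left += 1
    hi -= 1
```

Iterations until pointers meet (list length 8)
`n_items` takes the values: 0 → 1 → 2 → 3 → 4

Answer: 4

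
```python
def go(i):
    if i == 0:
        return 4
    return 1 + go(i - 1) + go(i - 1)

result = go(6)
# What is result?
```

go(i) = 1 + 2·go(i-1), go(0)=4. Closed form: (4+1)·2^6 - 1 = 319.

Answer: 319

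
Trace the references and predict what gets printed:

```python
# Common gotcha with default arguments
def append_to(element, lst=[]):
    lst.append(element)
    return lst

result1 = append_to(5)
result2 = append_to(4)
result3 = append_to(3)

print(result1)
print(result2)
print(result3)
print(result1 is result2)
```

Key concept: mutable default argument gotcha.
Step by step:
`result1 = append_to(5)` → result1 = [5]
`result2 = append_to(4)` → result1 = [5, 4] (same object as result2); result2 = [5, 4] (same object as result1)
`result3 = append_to(3)` → result1 = [5, 4, 3] (same object as result2, result3); result2 = [5, 4, 3] (same object as result1, result3); result3 = [5, 4, 3] (same object as result1, result2)
`print(result1)` → prints [5, 4, 3]
`print(result2)` → prints [5, 4, 3]
`print(result3)` → prints [5, 4, 3]
`print(result1 is result2)` → prints True

Answer:
[5, 4, 3]
[5, 4, 3]
[5, 4, 3]
True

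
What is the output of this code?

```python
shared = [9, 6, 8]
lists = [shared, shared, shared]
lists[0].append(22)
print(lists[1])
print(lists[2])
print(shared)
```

Key concept: list of same reference.
Step by step:
`shared = [9, 6, 8]` → shared = [9, 6, 8]
`lists = [shared, shared, shared]` → lists = [[9, 6, 8], [9, 6, 8], [9, 6, 8]]
`lists[0].append(22)` → shared = [9, 6, 8, 22]; lists = [[9, 6, 8, 22], [9, 6, 8, 22], [9, 6, 8, 22]]
`print(lists[1])` → prints [9, 6, 8, 22]
`print(lists[2])` → prints [9, 6, 8, 22]
`print(shared)` → prints [9, 6, 8, 22]

Answer:
[9, 6, 8, 22]
[9, 6, 8, 22]
[9, 6, 8, 22]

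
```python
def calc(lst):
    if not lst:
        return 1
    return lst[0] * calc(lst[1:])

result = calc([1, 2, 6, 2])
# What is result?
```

Product over [1, 2, 6, 2] = 1 * 2 * 6 * 2 = 24

Answer: 24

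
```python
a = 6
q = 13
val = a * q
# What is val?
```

Trace:
`a = 6` → a = 6
`q = 13` → q = 13
`val = a * q` → val = 78
So val = 78

Answer: 78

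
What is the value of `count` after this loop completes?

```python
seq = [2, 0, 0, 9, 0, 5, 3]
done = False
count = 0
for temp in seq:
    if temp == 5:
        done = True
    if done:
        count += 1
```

Count elements after first 5 in [2, 0, 0, 9, 0, 5, 3]
`count` takes the values: 0 → 1 → 2

Answer: 2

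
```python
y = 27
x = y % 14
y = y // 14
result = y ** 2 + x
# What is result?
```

Trace:
`y = 27` → y = 27
`x = y % 14` → x = 13
`y = y // 14` → y = 1
`result = y ** 2 + x` → result = 14
So result = 14

Answer: 14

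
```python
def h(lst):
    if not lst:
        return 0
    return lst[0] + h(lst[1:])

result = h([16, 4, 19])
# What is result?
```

16 + 4 + 19 + 0 = 39

Answer: 39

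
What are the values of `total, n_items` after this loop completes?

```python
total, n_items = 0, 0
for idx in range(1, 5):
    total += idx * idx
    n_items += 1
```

Sum of squares and count
`total, n_items` takes the values: (0, 0) → (1, 0) → (1, 1) → (5, 1) → (5, 2) → (14, 2) → (14, 3) → (30, 3) → (30, 4)

Answer: 30, 4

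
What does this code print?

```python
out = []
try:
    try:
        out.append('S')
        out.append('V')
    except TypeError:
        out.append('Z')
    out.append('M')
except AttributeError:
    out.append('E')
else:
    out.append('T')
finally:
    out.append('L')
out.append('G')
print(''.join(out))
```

Execution trace: 'S' (inner try body) → 'V' (inner try body, no exception) → 'M' (try body, no exception) → 'T' (else) → 'L' (finally) → 'G' (after the try/except). Output: SVMTLG

Answer: SVMTLG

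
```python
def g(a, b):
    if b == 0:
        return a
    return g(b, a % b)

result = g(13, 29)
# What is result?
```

g(13, 29) -> g(29, 13) -> g(13, 3) -> g(3, 1) -> g(1, 0) -> 1

Answer: 1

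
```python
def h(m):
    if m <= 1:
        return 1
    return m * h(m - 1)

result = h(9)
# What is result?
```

h(9) = 9 * 8 * 7 * 6 * 5 * 4 * 3 * 2 * 1 = 362880

Answer: 362880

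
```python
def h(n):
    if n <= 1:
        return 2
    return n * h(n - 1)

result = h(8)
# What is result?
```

h(8) = 8 * 7 * 6 * 5 * 4 * 3 * 2 * 2 = 80640

Answer: 80640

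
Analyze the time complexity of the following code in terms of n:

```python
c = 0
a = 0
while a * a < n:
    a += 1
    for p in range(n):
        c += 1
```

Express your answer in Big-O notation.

Each loop level contributes: √n × n. Multiplying the contributions gives O(n√n).

Answer: O(n√n)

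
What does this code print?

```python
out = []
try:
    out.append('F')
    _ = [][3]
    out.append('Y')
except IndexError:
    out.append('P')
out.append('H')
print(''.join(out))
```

Execution trace: 'F' (try body) → 'P' (except IndexError) → 'H' (after the try/except). Output: FPH

Answer: FPH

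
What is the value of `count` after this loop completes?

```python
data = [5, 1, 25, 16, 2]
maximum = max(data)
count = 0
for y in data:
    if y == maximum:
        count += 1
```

Count of max value 25 in [5, 1, 25, 16, 2]
`count` takes the values: 0 → 1

Answer: 1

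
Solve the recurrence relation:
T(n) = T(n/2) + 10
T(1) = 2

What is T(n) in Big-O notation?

Each step divides n by 2 and adds 10. After log_2(n) steps we reach T(1)=2. So T(n) = 10·log_2(n) + 2 = O(log n).

Answer: O(log n)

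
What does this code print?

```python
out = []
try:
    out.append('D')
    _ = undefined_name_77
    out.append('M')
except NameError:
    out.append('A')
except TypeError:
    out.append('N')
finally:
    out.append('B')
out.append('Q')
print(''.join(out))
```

Execution trace: 'D' (try body) → 'A' (except NameError) → 'B' (finally) → 'Q' (after the try/except). Output: DABQ

Answer: DABQ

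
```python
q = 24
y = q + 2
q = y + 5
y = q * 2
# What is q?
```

Trace:
`q = 24` → q = 24
`y = q + 2` → y = 26
`q = y + 5` → q = 31
`y = q * 2` → y = 62
So q = 31

Answer: 31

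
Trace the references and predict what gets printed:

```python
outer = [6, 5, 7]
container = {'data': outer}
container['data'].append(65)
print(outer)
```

Key concept: dict holds reference to list.
Step by step:
`outer = [6, 5, 7]` → outer = [6, 5, 7]
`container = {'data': outer}` → container = {'data': [6, 5, 7]}
`container['data'].append(65)` → outer = [6, 5, 7, 65]; container = {'data': [6, 5, 7, 65]}
`print(outer)` → prints [6, 5, 7, 65]

Answer: [6, 5, 7, 65]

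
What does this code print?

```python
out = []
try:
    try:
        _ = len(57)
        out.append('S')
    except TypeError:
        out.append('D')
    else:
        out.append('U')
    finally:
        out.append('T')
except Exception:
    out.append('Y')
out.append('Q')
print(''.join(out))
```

Execution trace: 'D' (inner except TypeError) → 'T' (inner finally) → 'Q' (after the try/except). Output: DTQ

Answer: DTQ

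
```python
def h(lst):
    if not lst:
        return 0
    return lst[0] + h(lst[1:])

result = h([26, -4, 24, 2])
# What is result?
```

26 + (-4) + 24 + 2 + 0 = 48

Answer: 48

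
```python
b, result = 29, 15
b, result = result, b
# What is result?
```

Trace:
`b, result = 29, 15` → b = 29; result = 15
`b, result = result, b` → b = 15; result = 29
So result = 29

Answer: 29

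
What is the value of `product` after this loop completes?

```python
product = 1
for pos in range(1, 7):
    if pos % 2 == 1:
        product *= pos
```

Product of odd numbers 1 to 6
`product` takes the values: 1 → 3 → 15

Answer: 15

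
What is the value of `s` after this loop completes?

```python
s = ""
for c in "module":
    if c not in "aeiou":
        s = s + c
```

Remove vowels from 'module'
`s` takes the values: "" → "m" → "md" → "mdl"

Answer: "mdl"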